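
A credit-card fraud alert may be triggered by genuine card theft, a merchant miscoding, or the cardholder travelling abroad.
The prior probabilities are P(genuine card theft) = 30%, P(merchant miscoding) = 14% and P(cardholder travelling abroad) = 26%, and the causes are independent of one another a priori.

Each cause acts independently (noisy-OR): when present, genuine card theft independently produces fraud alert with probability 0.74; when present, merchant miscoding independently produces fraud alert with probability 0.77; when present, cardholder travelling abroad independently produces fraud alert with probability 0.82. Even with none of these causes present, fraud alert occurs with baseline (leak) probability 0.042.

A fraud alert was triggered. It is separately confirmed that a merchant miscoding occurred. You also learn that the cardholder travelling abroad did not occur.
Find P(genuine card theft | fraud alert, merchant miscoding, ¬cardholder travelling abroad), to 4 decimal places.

Under noisy-OR, P(fraud alert | causes) = 1 − (1−0.042)·∏(1−qᵢ) over the active causes.
P(fraud alert | merchant miscoding, ¬cardholder travelling abroad) = 0.77966·0.7 + 0.942712·0.3 = 0.545762 + 0.282814 = 0.828576
Of this, 0.282814 comes from 0.942712·0.3 (the genuine card theft=true cases).
P(genuine card theft | fraud alert, merchant miscoding, ¬cardholder travelling abroad) = 0.282814 / 0.828576 ≈ 0.3413

P(genuine card theft | fraud alert, merchant miscoding, ¬cardholder travelling abroad) ≈ 0.3413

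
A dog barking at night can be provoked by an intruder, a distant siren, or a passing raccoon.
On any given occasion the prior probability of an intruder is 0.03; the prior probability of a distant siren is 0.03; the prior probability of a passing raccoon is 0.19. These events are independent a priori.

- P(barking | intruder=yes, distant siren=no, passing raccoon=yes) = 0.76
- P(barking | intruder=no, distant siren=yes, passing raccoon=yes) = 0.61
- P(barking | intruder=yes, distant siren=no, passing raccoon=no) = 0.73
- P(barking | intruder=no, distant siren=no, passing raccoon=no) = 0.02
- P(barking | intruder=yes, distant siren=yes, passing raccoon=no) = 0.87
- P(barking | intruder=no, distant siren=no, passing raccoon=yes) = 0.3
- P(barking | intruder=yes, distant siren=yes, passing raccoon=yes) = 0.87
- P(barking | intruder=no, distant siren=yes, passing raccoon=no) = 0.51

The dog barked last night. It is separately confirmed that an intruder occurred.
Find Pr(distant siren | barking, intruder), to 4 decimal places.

Pr(distant siren | barking, intruder) ≈ 0.0353

Weight on distant siren=true, given the evidence: 0.021141 + 0.004959 = 0.026100
The normalizing constant is 0.73×0.97×0.81 + 0.76×0.97×0.19 + 0.87×0.03×0.81 + 0.87×0.03×0.19 = 0.739729
P(distant siren | barking, intruder) = 0.026100/0.739729 ≈ 0.0353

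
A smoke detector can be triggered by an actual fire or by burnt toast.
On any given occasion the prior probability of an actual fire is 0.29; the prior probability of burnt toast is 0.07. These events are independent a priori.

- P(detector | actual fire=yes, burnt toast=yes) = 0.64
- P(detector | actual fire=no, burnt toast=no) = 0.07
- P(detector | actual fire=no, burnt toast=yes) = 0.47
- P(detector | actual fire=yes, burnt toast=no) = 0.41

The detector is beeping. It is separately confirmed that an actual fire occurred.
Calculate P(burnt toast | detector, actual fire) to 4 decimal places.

P(detector | actual fire) = 0.41×0.93 + 0.64×0.07 = 0.381300 + 0.044800 = 0.426100
Of this, 0.044800 comes from 0.64×0.07 (the burnt toast=true cases).
Hence the posterior is 0.044800/0.426100 ≈ 0.1051.

P(burnt toast | detector, actual fire) ≈ 0.1051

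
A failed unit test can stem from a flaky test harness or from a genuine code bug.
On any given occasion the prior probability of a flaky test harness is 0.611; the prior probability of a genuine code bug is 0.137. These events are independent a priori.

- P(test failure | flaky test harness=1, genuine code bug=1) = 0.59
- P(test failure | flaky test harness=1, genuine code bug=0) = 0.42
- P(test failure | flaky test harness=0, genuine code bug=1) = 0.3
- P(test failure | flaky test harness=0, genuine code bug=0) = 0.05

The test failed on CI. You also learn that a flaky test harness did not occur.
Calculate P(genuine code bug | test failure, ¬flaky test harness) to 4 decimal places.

P(genuine code bug | test failure, ¬flaky test harness) ≈ 0.4878

Weight on genuine code bug=true, given the evidence: 0.3*0.137 = 0.041100
Denominator P(test failure | ¬flaky test harness): 0.05*0.863 + 0.3*0.137 = 0.084250
P(genuine code bug | test failure, ¬flaky test harness) = 0.041100/0.084250 ≈ 0.4878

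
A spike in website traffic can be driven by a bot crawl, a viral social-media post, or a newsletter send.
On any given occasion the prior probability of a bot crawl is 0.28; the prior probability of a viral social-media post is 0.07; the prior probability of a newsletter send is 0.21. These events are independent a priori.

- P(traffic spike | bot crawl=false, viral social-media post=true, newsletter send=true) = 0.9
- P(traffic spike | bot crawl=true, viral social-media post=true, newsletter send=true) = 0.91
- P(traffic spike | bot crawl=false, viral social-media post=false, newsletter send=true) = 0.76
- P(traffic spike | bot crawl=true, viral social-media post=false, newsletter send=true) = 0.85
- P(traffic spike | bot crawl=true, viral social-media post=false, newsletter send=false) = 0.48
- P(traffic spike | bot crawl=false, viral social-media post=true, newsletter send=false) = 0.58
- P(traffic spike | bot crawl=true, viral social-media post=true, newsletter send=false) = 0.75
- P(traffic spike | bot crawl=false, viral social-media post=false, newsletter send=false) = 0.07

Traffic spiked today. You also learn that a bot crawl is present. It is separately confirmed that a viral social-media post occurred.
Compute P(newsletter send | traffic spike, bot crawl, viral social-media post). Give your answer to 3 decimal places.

Weight on newsletter send=true, given the evidence: 0.91×0.21 = 0.191100
Denominator P(traffic spike | bot crawl, viral social-media post): 0.75×0.79 + 0.91×0.21 = 0.783600
Posterior = 0.191100 / 0.783600 ≈ 0.244

P(newsletter send | traffic spike, bot crawl, viral social-media post) ≈ 0.244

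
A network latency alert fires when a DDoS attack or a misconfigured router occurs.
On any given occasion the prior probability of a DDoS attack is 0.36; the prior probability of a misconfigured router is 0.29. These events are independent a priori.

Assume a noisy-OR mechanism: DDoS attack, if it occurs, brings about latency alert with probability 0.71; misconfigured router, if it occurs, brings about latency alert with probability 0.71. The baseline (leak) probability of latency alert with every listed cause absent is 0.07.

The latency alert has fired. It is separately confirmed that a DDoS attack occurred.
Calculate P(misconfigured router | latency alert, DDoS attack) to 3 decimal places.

P(misconfigured router | latency alert, DDoS attack) ≈ 0.340

Under noisy-OR, P(latency alert | causes) = 1 − (1−0.07)·∏(1−qᵢ) over the active causes.
Weight on misconfigured router=true, given the evidence: 0.921787*0.29 = 0.267318
Denominator P(latency alert | DDoS attack): 0.7303*0.71 + 0.921787*0.29 = 0.785831
P(misconfigured router | latency alert, DDoS attack) = 0.267318/0.785831 ≈ 0.340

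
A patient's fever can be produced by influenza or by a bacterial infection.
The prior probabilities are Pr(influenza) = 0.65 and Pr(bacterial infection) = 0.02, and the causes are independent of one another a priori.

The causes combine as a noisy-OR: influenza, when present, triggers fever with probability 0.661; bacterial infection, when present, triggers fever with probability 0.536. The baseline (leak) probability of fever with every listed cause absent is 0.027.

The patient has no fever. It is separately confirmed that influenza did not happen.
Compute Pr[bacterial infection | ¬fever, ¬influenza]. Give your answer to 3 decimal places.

Pr[bacterial infection | ¬fever, ¬influenza] ≈ 0.009

Under noisy-OR, P(fever | causes) = 1 − (1−0.027)·∏(1−qᵢ) over the active causes.
By total probability over both values of bacterial infection:
  P(¬fever | ¬influenza) = 0.973*0.98 + 0.451472*0.02
        = 0.953540 + 0.009029 = 0.962569
The terms with bacterial infection present sum to 0.009029, so
  P(bacterial infection | ¬fever, ¬influenza) = 0.009029 / 0.962569 ≈ 0.009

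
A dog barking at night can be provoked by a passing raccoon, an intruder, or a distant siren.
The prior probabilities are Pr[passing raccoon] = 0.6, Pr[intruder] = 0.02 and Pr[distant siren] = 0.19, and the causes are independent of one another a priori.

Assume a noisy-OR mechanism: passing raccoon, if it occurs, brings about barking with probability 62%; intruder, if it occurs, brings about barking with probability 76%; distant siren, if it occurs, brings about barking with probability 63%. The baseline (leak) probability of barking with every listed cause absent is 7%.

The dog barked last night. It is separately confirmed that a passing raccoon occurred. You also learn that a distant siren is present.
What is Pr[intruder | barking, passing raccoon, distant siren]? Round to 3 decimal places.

Pr[intruder | barking, passing raccoon, distant siren] ≈ 0.022

Under noisy-OR, P(barking | causes) = 1 − (1−0.07)·∏(1−qᵢ) over the active causes.
Weight on intruder=true, given the evidence: 0.968618×0.02 = 0.019372
The normalizing constant is 0.869242×0.98 + 0.968618×0.02 = 0.871229
P(intruder | barking, passing raccoon, distant siren) = 0.019372/0.871229 ≈ 0.022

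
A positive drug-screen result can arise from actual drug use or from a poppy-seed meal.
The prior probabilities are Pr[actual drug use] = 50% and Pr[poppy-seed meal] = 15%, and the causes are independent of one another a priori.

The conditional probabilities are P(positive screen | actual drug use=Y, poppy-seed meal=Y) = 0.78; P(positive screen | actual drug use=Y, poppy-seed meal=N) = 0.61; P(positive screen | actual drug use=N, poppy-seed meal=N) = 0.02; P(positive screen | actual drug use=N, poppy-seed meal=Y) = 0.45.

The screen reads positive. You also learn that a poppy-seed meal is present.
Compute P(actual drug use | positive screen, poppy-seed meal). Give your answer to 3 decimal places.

Enumerate both values of actual drug use and weight by the priors:
  P(positive screen | poppy-seed meal) = 0.45×0.5 + 0.78×0.5
        = 0.225000 + 0.390000 = 0.615000
Configurations with actual drug use contribute 0.390000, so
  P(actual drug use | positive screen, poppy-seed meal) = 0.390000 / 0.615000 ≈ 0.634

P(actual drug use | positive screen, poppy-seed meal) ≈ 0.634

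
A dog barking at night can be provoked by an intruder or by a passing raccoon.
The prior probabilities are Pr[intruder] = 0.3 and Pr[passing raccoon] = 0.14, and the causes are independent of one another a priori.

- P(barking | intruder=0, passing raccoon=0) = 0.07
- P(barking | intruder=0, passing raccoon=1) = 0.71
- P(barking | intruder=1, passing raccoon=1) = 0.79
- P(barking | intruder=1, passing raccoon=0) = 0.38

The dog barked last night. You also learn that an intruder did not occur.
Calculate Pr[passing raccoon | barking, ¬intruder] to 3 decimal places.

P(barking | ¬intruder) = 0.07×0.86 + 0.71×0.14 = 0.060200 + 0.099400 = 0.159600
Of this, 0.099400 comes from 0.71×0.14 (the passing raccoon=true cases).
P(passing raccoon | barking, ¬intruder) = 0.099400 / 0.159600 ≈ 0.623

Pr[passing raccoon | barking, ¬intruder] ≈ 0.623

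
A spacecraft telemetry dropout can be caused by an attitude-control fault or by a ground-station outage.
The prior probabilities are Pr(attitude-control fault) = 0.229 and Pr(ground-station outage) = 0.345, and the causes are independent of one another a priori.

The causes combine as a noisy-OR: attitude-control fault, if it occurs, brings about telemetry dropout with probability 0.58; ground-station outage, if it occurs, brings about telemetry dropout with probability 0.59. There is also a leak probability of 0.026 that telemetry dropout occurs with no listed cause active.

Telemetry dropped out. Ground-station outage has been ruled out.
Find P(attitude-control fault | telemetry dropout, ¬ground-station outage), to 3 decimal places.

P(attitude-control fault | telemetry dropout, ¬ground-station outage) ≈ 0.871

Under noisy-OR, P(telemetry dropout | causes) = 1 − (1−0.026)·∏(1−qᵢ) over the active causes.
Enumerate both values of attitude-control fault and weight by the priors:
  P(telemetry dropout | ¬ground-station outage) = 0.026*0.771 + 0.59092*0.229
        = 0.020046 + 0.135321 = 0.155367
Keeping only the attitude-control fault-present terms gives 0.135321, so
  P(attitude-control fault | telemetry dropout, ¬ground-station outage) = 0.135321 / 0.155367 ≈ 0.871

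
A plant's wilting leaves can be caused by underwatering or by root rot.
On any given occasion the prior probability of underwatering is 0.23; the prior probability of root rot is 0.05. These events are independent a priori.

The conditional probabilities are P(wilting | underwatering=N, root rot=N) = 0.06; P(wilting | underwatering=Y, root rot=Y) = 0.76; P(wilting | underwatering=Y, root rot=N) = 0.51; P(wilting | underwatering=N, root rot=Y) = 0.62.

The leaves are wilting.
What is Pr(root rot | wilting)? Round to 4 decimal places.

Pr(root rot | wilting) ≈ 0.1735

For the numerator, keep only root rot=true terms: 0.023870 + 0.008740 = 0.032610
Denominator P(wilting): 0.06·0.77·0.95 + 0.62·0.77·0.05 + 0.51·0.23·0.95 + 0.76·0.23·0.05 = 0.187935
P(root rot | wilting) = 0.032610/0.187935 ≈ 0.1735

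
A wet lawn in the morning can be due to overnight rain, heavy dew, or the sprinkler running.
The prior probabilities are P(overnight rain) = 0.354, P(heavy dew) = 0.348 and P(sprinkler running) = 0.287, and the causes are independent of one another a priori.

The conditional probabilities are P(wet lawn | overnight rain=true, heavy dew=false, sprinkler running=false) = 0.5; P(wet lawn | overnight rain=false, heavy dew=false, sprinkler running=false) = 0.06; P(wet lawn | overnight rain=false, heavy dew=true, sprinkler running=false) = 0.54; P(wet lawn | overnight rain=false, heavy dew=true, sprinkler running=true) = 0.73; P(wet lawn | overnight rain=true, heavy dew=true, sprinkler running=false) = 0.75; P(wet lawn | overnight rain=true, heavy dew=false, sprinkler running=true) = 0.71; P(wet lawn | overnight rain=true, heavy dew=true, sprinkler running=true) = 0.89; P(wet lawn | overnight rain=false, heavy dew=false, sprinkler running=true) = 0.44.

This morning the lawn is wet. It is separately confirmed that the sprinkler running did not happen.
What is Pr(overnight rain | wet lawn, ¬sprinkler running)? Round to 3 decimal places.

Enumerate the 4 (overnight rain, heavy dew) configurations and weight by the priors:
  P(wet lawn | ¬sprinkler running) = 0.06*0.646*0.652 + 0.54*0.646*0.348 + 0.5*0.354*0.652 + 0.75*0.354*0.348
        = 0.025272 + 0.121396 + 0.115404 + 0.092394 = 0.354466
Configurations with overnight rain contribute 0.207798, so
  P(overnight rain | wet lawn, ¬sprinkler running) = 0.207798 / 0.354466 ≈ 0.586

Pr(overnight rain | wet lawn, ¬sprinkler running) ≈ 0.586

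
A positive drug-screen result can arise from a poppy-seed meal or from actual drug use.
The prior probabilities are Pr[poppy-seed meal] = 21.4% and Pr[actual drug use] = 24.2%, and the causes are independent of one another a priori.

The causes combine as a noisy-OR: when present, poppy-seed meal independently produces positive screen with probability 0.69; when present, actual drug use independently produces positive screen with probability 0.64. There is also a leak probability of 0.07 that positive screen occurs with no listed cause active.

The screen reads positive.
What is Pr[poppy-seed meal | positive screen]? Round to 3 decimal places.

Pr[poppy-seed meal | positive screen] ≈ 0.490

Under noisy-OR, P(positive screen | causes) = 1 − (1−0.07)·∏(1−qᵢ) over the active causes.
By total probability over the 4 (poppy-seed meal, actual drug use) configurations:
  P(positive screen) = 0.07*0.786*0.758 + 0.6652*0.786*0.242 + 0.7117*0.214*0.758 + 0.896212*0.214*0.242
        = 0.041705 + 0.126529 + 0.115446 + 0.046413 = 0.330093
Configurations with poppy-seed meal contribute 0.161859, so
  P(poppy-seed meal | positive screen) = 0.161859 / 0.330093 ≈ 0.490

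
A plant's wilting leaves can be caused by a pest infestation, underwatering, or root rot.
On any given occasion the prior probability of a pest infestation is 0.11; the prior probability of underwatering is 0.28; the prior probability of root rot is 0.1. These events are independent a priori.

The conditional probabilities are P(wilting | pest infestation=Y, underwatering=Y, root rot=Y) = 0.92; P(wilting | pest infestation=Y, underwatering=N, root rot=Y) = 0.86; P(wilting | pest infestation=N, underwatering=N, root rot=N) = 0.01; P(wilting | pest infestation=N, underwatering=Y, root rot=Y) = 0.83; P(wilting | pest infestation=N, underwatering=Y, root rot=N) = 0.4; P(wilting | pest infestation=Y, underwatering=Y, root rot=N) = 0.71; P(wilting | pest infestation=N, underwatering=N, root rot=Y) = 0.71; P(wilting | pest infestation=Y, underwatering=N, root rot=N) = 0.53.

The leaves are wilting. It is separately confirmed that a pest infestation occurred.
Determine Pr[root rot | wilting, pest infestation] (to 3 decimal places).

P(wilting | pest infestation) = 0.53×0.72×0.9 + 0.86×0.72×0.1 + 0.71×0.28×0.9 + 0.92×0.28×0.1 = 0.343440 + 0.061920 + 0.178920 + 0.025760 = 0.610040
Of this, 0.087680 comes from 0.061920 + 0.025760 (the root rot=true cases).
P(root rot | wilting, pest infestation) = 0.087680 / 0.610040 ≈ 0.144

Pr[root rot | wilting, pest infestation] ≈ 0.144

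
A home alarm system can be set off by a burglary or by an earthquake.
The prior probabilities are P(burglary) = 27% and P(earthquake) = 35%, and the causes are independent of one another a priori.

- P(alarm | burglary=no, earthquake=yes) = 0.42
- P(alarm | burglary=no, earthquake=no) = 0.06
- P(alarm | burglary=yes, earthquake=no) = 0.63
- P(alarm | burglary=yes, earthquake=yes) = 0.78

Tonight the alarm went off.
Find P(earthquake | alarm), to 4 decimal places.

Enumerate the 4 (burglary, earthquake) configurations and weight by the priors:
  P(alarm) = 0.06×0.73×0.65 + 0.42×0.73×0.35 + 0.63×0.27×0.65 + 0.78×0.27×0.35
        = 0.028470 + 0.107310 + 0.110565 + 0.073710 = 0.320055
The terms with earthquake present sum to 0.181020, so
  P(earthquake | alarm) = 0.181020 / 0.320055 ≈ 0.5656

P(earthquake | alarm) ≈ 0.5656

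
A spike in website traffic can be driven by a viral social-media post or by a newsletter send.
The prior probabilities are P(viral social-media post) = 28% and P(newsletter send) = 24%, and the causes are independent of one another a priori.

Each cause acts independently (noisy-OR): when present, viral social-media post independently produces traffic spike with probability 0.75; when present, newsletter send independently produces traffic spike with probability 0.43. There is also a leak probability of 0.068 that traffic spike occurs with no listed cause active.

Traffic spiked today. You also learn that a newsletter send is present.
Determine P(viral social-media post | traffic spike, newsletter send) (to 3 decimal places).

Under noisy-OR, P(traffic spike | causes) = 1 − (1−0.068)·∏(1−qᵢ) over the active causes.
Enumerate both values of viral social-media post and weight by the priors:
  P(traffic spike | newsletter send) = 0.46876*0.72 + 0.86719*0.28
        = 0.337507 + 0.242813 = 0.580320
Keeping only the viral social-media post-present terms gives 0.242813, so
  P(viral social-media post | traffic spike, newsletter send) = 0.242813 / 0.580320 ≈ 0.418

P(viral social-media post | traffic spike, newsletter send) ≈ 0.418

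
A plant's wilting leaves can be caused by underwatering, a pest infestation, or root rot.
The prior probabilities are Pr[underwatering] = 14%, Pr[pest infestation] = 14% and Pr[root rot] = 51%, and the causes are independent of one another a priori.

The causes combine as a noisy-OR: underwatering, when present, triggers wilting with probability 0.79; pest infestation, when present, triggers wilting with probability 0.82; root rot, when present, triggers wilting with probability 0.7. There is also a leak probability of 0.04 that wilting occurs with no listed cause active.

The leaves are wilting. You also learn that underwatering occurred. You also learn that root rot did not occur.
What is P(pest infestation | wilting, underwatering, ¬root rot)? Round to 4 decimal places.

P(pest infestation | wilting, underwatering, ¬root rot) ≈ 0.1642

Under noisy-OR, P(wilting | causes) = 1 − (1−0.04)·∏(1−qᵢ) over the active causes.
P(wilting | underwatering, ¬root rot) = 0.7984·0.86 + 0.963712·0.14 = 0.686624 + 0.134920 = 0.821544
Restricting to configurations with pest infestation present: 0.963712·0.14 = 0.134920.
So P(pest infestation | wilting, underwatering, ¬root rot) = 0.134920/0.821544 ≈ 0.1642.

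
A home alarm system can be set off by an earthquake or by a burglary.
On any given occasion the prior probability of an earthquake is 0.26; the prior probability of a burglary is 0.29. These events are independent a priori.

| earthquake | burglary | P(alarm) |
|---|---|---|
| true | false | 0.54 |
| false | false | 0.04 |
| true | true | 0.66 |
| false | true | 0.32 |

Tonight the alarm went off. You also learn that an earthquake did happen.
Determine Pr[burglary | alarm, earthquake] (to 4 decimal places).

P(alarm | earthquake) = 0.54×0.71 + 0.66×0.29 = 0.383400 + 0.191400 = 0.574800
Restricting to configurations with burglary present: 0.66×0.29 = 0.191400.
P(burglary | alarm, earthquake) = 0.191400 / 0.574800 ≈ 0.3330

Pr[burglary | alarm, earthquake] ≈ 0.3330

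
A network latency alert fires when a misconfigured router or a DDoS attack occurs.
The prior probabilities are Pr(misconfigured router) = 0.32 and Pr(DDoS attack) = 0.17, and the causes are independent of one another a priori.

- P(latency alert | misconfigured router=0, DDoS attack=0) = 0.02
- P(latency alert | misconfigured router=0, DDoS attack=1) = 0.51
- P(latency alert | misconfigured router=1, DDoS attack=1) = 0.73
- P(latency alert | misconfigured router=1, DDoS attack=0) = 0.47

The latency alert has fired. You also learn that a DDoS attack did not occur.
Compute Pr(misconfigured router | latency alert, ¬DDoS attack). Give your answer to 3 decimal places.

By total probability over both values of misconfigured router:
  P(latency alert | ¬DDoS attack) = 0.02×0.68 + 0.47×0.32
        = 0.013600 + 0.150400 = 0.164000
Keeping only the misconfigured router-present terms gives 0.150400, so
  P(misconfigured router | latency alert, ¬DDoS attack) = 0.150400 / 0.164000 ≈ 0.917

Pr(misconfigured router | latency alert, ¬DDoS attack) ≈ 0.917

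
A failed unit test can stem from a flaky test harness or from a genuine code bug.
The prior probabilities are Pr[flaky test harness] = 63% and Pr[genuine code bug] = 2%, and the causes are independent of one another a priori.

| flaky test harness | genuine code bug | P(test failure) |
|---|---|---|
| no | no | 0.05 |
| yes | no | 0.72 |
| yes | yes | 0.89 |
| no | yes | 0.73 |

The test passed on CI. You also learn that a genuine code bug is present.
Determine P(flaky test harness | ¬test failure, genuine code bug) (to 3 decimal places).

P(flaky test harness | ¬test failure, genuine code bug) ≈ 0.410

Enumerate both values of flaky test harness and weight by the priors:
  P(¬test failure | genuine code bug) = 0.27*0.37 + 0.11*0.63
        = 0.099900 + 0.069300 = 0.169200
Keeping only the flaky test harness-present terms gives 0.069300, so
  P(flaky test harness | ¬test failure, genuine code bug) = 0.069300 / 0.169200 ≈ 0.410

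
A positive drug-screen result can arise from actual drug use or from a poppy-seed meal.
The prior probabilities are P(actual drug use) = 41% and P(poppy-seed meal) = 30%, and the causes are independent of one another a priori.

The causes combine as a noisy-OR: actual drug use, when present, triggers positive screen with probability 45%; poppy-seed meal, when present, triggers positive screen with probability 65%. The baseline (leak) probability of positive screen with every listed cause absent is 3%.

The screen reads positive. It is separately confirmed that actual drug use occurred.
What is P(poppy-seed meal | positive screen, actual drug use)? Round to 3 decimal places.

Under noisy-OR, P(positive screen | causes) = 1 − (1−0.03)·∏(1−qᵢ) over the active causes.
P(positive screen | actual drug use) = 0.4665*0.7 + 0.813275*0.3 = 0.326550 + 0.243982 = 0.570532
Of this, 0.243982 comes from 0.813275*0.3 (the poppy-seed meal=true cases).
Hence the posterior is 0.243982/0.570532 ≈ 0.428.

P(poppy-seed meal | positive screen, actual drug use) ≈ 0.428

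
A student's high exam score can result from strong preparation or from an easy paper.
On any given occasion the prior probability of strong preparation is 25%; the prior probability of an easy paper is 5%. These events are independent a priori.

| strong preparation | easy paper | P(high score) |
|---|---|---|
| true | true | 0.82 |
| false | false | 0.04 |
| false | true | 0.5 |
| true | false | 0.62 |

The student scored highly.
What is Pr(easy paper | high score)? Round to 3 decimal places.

Pr(easy paper | high score) ≈ 0.142

Weight on easy paper=true, given the evidence: 0.018750 + 0.010250 = 0.029000
The normalizing constant is 0.04×0.75×0.95 + 0.5×0.75×0.05 + 0.62×0.25×0.95 + 0.82×0.25×0.05 = 0.204750
P(easy paper | high score) = 0.029000/0.204750 ≈ 0.142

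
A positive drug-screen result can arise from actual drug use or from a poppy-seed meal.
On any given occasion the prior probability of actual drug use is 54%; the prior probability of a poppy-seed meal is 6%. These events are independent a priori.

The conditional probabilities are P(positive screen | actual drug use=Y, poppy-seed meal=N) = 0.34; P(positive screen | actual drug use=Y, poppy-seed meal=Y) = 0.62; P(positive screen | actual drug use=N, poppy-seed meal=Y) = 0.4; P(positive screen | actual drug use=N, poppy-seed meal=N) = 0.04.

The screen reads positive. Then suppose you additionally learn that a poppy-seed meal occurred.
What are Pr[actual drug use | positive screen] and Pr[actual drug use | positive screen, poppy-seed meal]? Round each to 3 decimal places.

Pr[actual drug use | positive screen] ≈ 0.872; Pr[actual drug use | positive screen, poppy-seed meal] ≈ 0.645

Enumerate the 4 (actual drug use, poppy-seed meal) configurations and weight by the priors:
  P(positive screen) = 0.04×0.46×0.94 + 0.4×0.46×0.06 + 0.34×0.54×0.94 + 0.62×0.54×0.06
        = 0.017296 + 0.011040 + 0.172584 + 0.020088 = 0.221008
The terms with actual drug use present sum to 0.192672, so
  P(actual drug use | positive screen) = 0.192672 / 0.221008 ≈ 0.872

Now also conditioning on poppy-seed meal=true:
By total probability over both values of actual drug use:
  P(positive screen | poppy-seed meal) = 0.4·0.46 + 0.62·0.54
        = 0.184000 + 0.334800 = 0.518800
Keeping only the actual drug use-present terms gives 0.334800, so
  P(actual drug use | positive screen, poppy-seed meal) = 0.334800 / 0.518800 ≈ 0.645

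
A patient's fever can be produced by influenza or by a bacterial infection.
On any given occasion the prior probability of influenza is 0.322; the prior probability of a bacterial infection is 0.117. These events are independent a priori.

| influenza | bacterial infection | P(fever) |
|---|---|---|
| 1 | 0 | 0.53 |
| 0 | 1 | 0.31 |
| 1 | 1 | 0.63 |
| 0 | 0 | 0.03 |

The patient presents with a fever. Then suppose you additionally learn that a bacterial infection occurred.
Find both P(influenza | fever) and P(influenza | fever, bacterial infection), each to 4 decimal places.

By total probability over the 4 (influenza, bacterial infection) configurations:
  P(fever) = 0.03*0.678*0.883 + 0.31*0.678*0.117 + 0.53*0.322*0.883 + 0.63*0.322*0.117
        = 0.017960 + 0.024591 + 0.150693 + 0.023735 = 0.216979
Keeping only the influenza-present terms gives 0.174428, so
  P(influenza | fever) = 0.174428 / 0.216979 ≈ 0.8039

Now also conditioning on bacterial infection=true:
For the numerator, keep only influenza=true terms: 0.63·0.322 = 0.202860
Denominator P(fever | bacterial infection): 0.31·0.678 + 0.63·0.322 = 0.413040
Posterior = 0.202860 / 0.413040 ≈ 0.4911

P(influenza | fever) ≈ 0.8039; P(influenza | fever, bacterial infection) ≈ 0.4911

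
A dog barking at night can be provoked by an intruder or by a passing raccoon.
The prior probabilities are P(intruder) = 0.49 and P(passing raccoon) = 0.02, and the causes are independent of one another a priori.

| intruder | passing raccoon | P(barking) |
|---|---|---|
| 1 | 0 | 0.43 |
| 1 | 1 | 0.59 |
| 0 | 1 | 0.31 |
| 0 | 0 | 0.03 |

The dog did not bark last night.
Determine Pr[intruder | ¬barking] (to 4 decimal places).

Pr[intruder | ¬barking] ≈ 0.3609

Enumerate the 4 (intruder, passing raccoon) configurations and weight by the priors:
  P(¬barking) = 0.97·0.51·0.98 + 0.69·0.51·0.02 + 0.57·0.49·0.98 + 0.41·0.49·0.02
        = 0.484806 + 0.007038 + 0.273714 + 0.004018 = 0.769576
Keeping only the intruder-present terms gives 0.277732, so
  P(intruder | ¬barking) = 0.277732 / 0.769576 ≈ 0.3609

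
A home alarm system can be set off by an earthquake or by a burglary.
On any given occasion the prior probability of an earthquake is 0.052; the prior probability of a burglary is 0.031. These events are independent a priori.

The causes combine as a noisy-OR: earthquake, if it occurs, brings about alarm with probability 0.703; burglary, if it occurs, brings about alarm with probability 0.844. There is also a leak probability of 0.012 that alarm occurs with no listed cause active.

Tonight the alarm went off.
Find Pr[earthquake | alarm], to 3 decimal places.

Under noisy-OR, P(alarm | causes) = 1 − (1−0.012)·∏(1−qᵢ) over the active causes.
P(alarm) = 0.012·0.948·0.969 + 0.845872·0.948·0.031 + 0.706564·0.052·0.969 + 0.954224·0.052·0.031 = 0.011023 + 0.024858 + 0.035602 + 0.001538 = 0.073021
The earthquake-present share is 0.035602 + 0.001538 = 0.037140.
So P(earthquake | alarm) = 0.037140/0.073021 ≈ 0.509.

Pr[earthquake | alarm] ≈ 0.509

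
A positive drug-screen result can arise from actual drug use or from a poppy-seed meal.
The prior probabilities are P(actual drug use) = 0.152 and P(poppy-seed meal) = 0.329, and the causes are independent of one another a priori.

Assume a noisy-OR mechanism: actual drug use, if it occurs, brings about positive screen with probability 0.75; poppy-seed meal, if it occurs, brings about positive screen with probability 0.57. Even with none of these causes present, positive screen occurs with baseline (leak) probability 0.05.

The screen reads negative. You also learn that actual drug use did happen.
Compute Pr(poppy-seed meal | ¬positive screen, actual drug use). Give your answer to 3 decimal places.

Pr(poppy-seed meal | ¬positive screen, actual drug use) ≈ 0.174

Under noisy-OR, P(positive screen | causes) = 1 − (1−0.05)·∏(1−qᵢ) over the active causes.
Sum P(¬positive screen|·) weighted by the priors over both values of poppy-seed meal:
  P(¬positive screen | actual drug use) = 0.2375*0.671 + 0.102125*0.329
        = 0.159362 + 0.033599 = 0.192961
Keeping only the poppy-seed meal-present terms gives 0.033599, so
  P(poppy-seed meal | ¬positive screen, actual drug use) = 0.033599 / 0.192961 ≈ 0.174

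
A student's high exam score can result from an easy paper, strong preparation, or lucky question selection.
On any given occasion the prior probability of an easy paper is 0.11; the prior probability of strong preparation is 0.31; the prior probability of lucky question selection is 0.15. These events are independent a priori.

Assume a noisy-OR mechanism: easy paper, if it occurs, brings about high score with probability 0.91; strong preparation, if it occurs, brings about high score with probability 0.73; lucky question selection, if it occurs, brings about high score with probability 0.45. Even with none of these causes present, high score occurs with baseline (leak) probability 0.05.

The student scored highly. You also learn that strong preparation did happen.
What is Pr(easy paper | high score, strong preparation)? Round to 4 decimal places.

Under noisy-OR, P(high score | causes) = 1 − (1−0.05)·∏(1−qᵢ) over the active causes.
Sum P(high score|·) weighted by the priors over the 4 (easy paper, lucky question selection) configurations:
  P(high score | strong preparation) = 0.7435·0.89·0.85 + 0.858925·0.89·0.15 + 0.976915·0.11·0.85 + 0.987303·0.11·0.15
        = 0.562458 + 0.114666 + 0.091342 + 0.016290 = 0.784756
Configurations with easy paper contribute 0.107632, so
  P(easy paper | high score, strong preparation) = 0.107632 / 0.784756 ≈ 0.1372

Pr(easy paper | high score, strong preparation) ≈ 0.1372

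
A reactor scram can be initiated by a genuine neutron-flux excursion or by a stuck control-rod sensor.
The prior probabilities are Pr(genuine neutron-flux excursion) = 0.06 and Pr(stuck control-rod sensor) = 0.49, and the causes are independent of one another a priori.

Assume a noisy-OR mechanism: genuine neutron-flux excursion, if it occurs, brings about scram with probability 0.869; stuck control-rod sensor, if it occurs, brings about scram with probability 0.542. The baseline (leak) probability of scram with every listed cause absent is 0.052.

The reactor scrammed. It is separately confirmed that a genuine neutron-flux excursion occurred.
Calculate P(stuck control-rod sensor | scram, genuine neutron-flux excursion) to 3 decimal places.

P(stuck control-rod sensor | scram, genuine neutron-flux excursion) ≈ 0.509

Under noisy-OR, P(scram | causes) = 1 − (1−0.052)·∏(1−qᵢ) over the active causes.
For the numerator, keep only stuck control-rod sensor=true terms: 0.943122·0.49 = 0.462130
Denominator P(scram | genuine neutron-flux excursion): 0.875812·0.51 + 0.943122·0.49 = 0.908794
P(stuck control-rod sensor | scram, genuine neutron-flux excursion) = 0.462130/0.908794 ≈ 0.509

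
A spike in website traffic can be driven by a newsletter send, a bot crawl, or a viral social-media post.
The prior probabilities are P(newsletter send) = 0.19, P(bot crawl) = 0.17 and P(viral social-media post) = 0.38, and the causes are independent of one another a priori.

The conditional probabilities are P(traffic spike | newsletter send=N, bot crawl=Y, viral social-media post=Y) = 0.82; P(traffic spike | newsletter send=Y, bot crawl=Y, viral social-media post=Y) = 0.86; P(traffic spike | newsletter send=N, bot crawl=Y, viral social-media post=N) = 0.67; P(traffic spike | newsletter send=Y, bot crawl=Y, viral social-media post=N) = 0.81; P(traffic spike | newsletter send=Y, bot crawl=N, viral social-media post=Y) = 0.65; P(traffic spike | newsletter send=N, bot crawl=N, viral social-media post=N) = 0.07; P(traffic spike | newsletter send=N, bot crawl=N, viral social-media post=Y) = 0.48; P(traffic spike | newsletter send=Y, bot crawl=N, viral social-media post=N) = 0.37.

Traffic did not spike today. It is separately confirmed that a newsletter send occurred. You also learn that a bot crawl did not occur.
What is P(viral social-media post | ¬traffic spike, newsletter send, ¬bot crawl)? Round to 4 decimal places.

P(viral social-media post | ¬traffic spike, newsletter send, ¬bot crawl) ≈ 0.2540

By total probability over both values of viral social-media post:
  P(¬traffic spike | newsletter send, ¬bot crawl) = 0.63·0.62 + 0.35·0.38
        = 0.390600 + 0.133000 = 0.523600
The terms with viral social-media post present sum to 0.133000, so
  P(viral social-media post | ¬traffic spike, newsletter send, ¬bot crawl) = 0.133000 / 0.523600 ≈ 0.2540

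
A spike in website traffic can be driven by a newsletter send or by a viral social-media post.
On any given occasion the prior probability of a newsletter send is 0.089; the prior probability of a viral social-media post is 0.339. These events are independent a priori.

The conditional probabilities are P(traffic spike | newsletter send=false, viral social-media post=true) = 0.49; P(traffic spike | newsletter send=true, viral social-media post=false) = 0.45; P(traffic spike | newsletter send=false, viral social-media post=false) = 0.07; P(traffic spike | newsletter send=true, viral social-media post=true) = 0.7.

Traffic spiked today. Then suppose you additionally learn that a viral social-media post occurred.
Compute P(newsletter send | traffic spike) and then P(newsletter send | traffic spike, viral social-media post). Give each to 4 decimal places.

P(newsletter send | traffic spike) ≈ 0.1974; P(newsletter send | traffic spike, viral social-media post) ≈ 0.1225

Sum P(traffic spike|·) weighted by the priors over the 4 (newsletter send, viral social-media post) configurations:
  P(traffic spike) = 0.07·0.911·0.661 + 0.49·0.911·0.339 + 0.45·0.089·0.661 + 0.7·0.089·0.339
        = 0.042152 + 0.151326 + 0.026473 + 0.021120 = 0.241071
Configurations with newsletter send contribute 0.047593, so
  P(newsletter send | traffic spike) = 0.047593 / 0.241071 ≈ 0.1974

Now also conditioning on viral social-media post=true:
Sum P(traffic spike|·) weighted by the priors over both values of newsletter send:
  P(traffic spike | viral social-media post) = 0.49·0.911 + 0.7·0.089
        = 0.446390 + 0.062300 = 0.508690
Configurations with newsletter send contribute 0.062300, so
  P(newsletter send | traffic spike, viral social-media post) = 0.062300 / 0.508690 ≈ 0.1225
— viral social-media post explains away the evidence for newsletter send.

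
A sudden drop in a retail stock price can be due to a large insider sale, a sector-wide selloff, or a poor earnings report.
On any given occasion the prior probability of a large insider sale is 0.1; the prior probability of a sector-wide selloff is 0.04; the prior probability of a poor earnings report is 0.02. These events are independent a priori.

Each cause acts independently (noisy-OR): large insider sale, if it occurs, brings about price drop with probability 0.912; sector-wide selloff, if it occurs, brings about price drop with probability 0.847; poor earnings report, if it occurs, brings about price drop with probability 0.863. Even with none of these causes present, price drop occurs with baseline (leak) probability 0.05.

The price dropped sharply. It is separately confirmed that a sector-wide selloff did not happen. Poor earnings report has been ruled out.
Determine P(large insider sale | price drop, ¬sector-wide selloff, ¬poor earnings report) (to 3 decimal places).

P(large insider sale | price drop, ¬sector-wide selloff, ¬poor earnings report) ≈ 0.671

Under noisy-OR, P(price drop | causes) = 1 − (1−0.05)·∏(1−qᵢ) over the active causes.
P(price drop | ¬sector-wide selloff, ¬poor earnings report) = 0.05·0.9 + 0.9164·0.1 = 0.045000 + 0.091640 = 0.136640
The large insider sale-present share is 0.9164·0.1 = 0.091640.
Hence the posterior is 0.091640/0.136640 ≈ 0.671.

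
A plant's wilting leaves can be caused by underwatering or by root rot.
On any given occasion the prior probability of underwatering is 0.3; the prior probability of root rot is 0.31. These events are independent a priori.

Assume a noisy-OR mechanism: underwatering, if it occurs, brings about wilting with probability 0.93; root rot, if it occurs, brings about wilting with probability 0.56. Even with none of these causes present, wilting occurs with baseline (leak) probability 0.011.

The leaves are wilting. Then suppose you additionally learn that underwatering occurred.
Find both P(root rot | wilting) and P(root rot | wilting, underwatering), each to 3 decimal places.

P(root rot | wilting) ≈ 0.518; P(root rot | wilting, underwatering) ≈ 0.319

Under noisy-OR, P(wilting | causes) = 1 − (1−0.011)·∏(1−qᵢ) over the active causes.
Enumerate the 4 (underwatering, root rot) configurations and weight by the priors:
  P(wilting) = 0.011·0.7·0.69 + 0.56484·0.7·0.31 + 0.93077·0.3·0.69 + 0.969539·0.3·0.31
        = 0.005313 + 0.122570 + 0.192669 + 0.090167 = 0.410719
The terms with root rot present sum to 0.212737, so
  P(root rot | wilting) = 0.212737 / 0.410719 ≈ 0.518

With the extra evidence:
P(wilting | underwatering) = 0.93077*0.69 + 0.969539*0.31 = 0.642231 + 0.300557 = 0.942788
Of this, 0.300557 comes from 0.969539*0.31 (the root rot=true cases).
P(root rot | wilting, underwatering) = 0.300557 / 0.942788 ≈ 0.319
This is intercausal reasoning (explaining away): once underwatering accounts for the wilting, root rot becomes less likely.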